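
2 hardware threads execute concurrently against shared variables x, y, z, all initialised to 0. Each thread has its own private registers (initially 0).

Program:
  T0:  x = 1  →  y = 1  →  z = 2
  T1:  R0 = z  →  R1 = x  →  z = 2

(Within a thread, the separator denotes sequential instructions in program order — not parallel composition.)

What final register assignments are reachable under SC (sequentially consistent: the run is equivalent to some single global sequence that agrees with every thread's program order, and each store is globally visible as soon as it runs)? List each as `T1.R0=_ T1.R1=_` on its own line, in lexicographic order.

T1.R0=0 T1.R1=0
T1.R0=0 T1.R1=1
T1.R0=2 T1.R1=1

outcome vector order: (T1.R0,T1.R1)
|SC outcomes| = 3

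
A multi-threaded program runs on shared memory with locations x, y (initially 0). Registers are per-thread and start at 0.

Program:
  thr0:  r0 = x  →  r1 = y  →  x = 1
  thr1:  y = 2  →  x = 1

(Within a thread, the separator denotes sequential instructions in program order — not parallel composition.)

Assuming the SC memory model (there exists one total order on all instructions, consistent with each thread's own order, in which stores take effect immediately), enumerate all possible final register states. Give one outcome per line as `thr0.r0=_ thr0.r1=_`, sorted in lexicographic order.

thr0.r0=0 thr0.r1=0
thr0.r0=0 thr0.r1=2
thr0.r0=1 thr0.r1=2

outcome vector order: (thr0.r0,thr0.r1)
|SC outcomes| = 3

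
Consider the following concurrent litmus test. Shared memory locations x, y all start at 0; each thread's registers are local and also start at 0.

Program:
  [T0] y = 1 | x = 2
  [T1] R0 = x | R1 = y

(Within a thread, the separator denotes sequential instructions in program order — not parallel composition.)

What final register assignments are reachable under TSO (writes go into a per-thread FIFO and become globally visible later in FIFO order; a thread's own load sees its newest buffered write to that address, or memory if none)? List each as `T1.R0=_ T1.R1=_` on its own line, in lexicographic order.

outcome vector order: (T1.R0,T1.R1)
|TSO outcomes| = 3

T1.R0=0 T1.R1=0
T1.R0=0 T1.R1=1
T1.R0=2 T1.R1=1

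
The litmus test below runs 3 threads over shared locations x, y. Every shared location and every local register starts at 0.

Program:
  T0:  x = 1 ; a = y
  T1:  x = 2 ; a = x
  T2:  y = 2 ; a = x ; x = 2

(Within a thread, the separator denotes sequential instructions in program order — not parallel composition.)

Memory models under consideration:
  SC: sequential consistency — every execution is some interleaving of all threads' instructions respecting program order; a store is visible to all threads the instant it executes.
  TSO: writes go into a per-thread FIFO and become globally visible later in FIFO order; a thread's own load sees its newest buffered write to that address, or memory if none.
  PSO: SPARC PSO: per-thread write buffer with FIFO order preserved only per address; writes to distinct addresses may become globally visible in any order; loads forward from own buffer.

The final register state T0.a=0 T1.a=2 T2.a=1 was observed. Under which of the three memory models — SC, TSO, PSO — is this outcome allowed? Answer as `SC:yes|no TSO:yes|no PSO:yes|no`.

outcome vector order: (T0.a,T1.a,T2.a)
SC (9): (0,1,1) (0,2,1) (0,2,2) (2,1,0) (2,1,1) (2,1,2) (2,2,0) (2,2,1) (2,2,2)
TSO (12): (0,1,0) (0,1,1) (0,1,2) (0,2,0) (0,2,1) (0,2,2) (2,1,0) (2,1,1) (2,1,2) (2,2,0) (2,2,1) (2,2,2)
PSO (12): (0,1,0) (0,1,1) (0,1,2) (0,2,0) (0,2,1) (0,2,2) (2,1,0) (2,1,1) (2,1,2) (2,2,0) (2,2,1) (2,2,2)
target (0,2,1) ∈ {SC,TSO,PSO}

SC:yes TSO:yes PSO:yes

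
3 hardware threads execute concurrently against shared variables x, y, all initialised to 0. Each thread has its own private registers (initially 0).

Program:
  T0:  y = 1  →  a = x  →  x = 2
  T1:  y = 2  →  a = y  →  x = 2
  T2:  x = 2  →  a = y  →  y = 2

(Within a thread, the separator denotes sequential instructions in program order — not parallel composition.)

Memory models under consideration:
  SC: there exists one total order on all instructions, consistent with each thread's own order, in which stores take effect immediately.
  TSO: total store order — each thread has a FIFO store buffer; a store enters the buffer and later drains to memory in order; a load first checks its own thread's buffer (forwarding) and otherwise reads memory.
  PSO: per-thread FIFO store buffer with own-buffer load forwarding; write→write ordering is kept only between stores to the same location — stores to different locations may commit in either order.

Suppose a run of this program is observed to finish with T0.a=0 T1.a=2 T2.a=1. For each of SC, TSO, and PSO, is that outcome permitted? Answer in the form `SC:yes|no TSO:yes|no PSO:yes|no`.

SC:yes TSO:yes PSO:yes

outcome vector order: (T0.a,T1.a,T2.a)
under SC → <0 1 1>, <0 2 1>, <0 2 2>, <2 1 0>, <2 1 1>, <2 1 2>, <2 2 0>, <2 2 1>, <2 2 2>
under TSO → <0 1 0>, <0 1 1>, <0 1 2>, <0 2 0>, <0 2 1>, <0 2 2>, <2 1 0>, <2 1 1>, <2 1 2>, <2 2 0>, <2 2 1>, <2 2 2>
under PSO → <0 1 0>, <0 1 1>, <0 1 2>, <0 2 0>, <0 2 1>, <0 2 2>, <2 1 0>, <2 1 1>, <2 1 2>, <2 2 0>, <2 2 1>, <2 2 2>
target <0 2 1> ∈ {SC,TSO,PSO}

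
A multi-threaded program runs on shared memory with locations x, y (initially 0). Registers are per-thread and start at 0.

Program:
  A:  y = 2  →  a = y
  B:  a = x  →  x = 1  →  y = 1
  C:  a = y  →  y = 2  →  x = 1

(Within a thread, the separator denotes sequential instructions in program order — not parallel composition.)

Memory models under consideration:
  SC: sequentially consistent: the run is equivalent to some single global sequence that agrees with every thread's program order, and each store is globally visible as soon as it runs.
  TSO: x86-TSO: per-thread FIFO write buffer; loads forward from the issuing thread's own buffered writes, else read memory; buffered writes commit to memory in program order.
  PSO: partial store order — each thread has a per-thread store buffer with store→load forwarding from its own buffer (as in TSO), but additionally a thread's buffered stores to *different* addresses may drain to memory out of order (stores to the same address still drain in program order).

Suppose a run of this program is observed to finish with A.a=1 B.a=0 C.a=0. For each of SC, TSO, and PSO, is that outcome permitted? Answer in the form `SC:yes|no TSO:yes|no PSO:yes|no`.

SC:yes TSO:yes PSO:yes

outcome vector order: (A.a,B.a,C.a)
[SC] allowed = {<1 0 0> <1 0 1> <1 0 2> <1 1 0> <1 1 2> <2 0 0> <2 0 1> <2 0 2> <2 1 0> <2 1 2>}
[TSO] allowed = {<1 0 0> <1 0 1> <1 0 2> <1 1 0> <1 1 2> <2 0 0> <2 0 1> <2 0 2> <2 1 0> <2 1 2>}
[PSO] allowed = {<1 0 0> <1 0 1> <1 0 2> <1 1 0> <1 1 2> <2 0 0> <2 0 1> <2 0 2> <2 1 0> <2 1 2>}
target <1 0 0> ∈ {SC,TSO,PSO}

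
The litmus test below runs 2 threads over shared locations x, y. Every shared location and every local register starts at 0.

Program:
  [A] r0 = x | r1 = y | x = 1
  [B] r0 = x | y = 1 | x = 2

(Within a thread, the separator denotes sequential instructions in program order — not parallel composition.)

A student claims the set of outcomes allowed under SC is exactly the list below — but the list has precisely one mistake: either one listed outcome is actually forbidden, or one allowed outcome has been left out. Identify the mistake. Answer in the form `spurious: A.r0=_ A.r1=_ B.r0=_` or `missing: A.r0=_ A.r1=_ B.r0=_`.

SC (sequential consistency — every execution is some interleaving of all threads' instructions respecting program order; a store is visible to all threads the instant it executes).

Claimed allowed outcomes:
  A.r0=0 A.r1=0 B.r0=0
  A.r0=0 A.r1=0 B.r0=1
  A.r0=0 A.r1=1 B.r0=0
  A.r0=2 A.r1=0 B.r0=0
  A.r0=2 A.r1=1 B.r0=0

spurious: A.r0=2 A.r1=0 B.r0=0

outcome vector order: (A.r0,A.r1,B.r0)
[SC] allowed = {<0 0 0>; <0 0 1>; <0 1 0>; <2 1 0>}
claimed∖SC = {<2 0 0>}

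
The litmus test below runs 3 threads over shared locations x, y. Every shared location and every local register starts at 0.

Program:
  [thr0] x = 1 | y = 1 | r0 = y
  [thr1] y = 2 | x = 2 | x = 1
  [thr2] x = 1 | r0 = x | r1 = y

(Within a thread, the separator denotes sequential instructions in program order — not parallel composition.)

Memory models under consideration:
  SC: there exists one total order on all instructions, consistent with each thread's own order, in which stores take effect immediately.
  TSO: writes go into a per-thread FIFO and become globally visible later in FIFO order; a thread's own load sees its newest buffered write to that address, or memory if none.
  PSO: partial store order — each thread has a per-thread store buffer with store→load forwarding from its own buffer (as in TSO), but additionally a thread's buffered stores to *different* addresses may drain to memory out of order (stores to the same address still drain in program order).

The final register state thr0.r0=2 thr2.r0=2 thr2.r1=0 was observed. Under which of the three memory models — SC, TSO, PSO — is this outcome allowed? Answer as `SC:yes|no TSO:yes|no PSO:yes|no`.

outcome vector order: (thr0.r0,thr2.r0,thr2.r1)
SC: 9 outcomes — {110 111 112 121 122 210 211 212 222}
TSO: 9 outcomes — {110 111 112 121 122 210 211 212 222}
PSO: 12 outcomes — {110 111 112 120 121 122 210 211 212 220 221 222}
target 220 ∈ {PSO}

SC:no TSO:no PSO:yes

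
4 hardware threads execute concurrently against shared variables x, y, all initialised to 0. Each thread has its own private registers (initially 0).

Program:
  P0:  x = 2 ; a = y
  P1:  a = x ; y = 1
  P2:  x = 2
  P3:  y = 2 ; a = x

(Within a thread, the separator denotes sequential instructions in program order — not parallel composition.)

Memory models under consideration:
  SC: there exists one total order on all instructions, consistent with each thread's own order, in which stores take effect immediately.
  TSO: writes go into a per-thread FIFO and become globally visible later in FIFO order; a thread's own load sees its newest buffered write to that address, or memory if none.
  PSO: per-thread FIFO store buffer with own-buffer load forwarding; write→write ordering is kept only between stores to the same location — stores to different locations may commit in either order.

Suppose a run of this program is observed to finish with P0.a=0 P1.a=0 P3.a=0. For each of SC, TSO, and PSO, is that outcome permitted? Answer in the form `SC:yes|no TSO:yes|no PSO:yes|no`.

SC:no TSO:yes PSO:yes

outcome vector order: (P0.a,P1.a,P3.a)
SC: 10 outcomes — {002, 022, 100, 102, 120, 122, 200, 202, 220, 222}
TSO: 12 outcomes — {000, 002, 020, 022, 100, 102, 120, 122, 200, 202, 220, 222}
PSO: 12 outcomes — {000, 002, 020, 022, 100, 102, 120, 122, 200, 202, 220, 222}
target 000 ∈ {TSO,PSO}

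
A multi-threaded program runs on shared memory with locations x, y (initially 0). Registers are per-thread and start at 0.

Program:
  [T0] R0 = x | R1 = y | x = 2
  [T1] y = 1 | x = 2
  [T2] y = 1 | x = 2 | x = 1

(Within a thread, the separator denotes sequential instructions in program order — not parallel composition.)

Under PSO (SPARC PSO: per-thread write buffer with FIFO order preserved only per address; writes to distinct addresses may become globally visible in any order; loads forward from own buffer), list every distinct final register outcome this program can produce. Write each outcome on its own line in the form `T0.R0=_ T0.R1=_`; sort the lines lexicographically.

T0.R0=0 T0.R1=0
T0.R0=0 T0.R1=1
T0.R0=1 T0.R1=0
T0.R0=1 T0.R1=1
T0.R0=2 T0.R1=0
T0.R0=2 T0.R1=1

outcome vector order: (T0.R0,T0.R1)
|PSO outcomes| = 6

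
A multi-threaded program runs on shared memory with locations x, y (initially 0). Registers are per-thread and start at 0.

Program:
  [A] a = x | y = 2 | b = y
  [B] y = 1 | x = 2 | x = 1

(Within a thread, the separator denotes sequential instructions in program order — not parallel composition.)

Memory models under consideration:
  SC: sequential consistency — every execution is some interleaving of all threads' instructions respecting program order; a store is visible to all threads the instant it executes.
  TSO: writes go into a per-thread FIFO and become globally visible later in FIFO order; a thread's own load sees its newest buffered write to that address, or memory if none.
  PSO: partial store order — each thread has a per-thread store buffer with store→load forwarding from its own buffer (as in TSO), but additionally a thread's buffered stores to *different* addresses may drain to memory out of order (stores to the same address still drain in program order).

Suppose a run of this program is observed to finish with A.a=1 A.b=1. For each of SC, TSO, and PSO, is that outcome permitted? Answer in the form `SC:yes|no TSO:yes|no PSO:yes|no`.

SC:no TSO:no PSO:yes

outcome vector order: (A.a,A.b)
SC: 4 outcomes — {01, 02, 12, 22}
TSO: 4 outcomes — {01, 02, 12, 22}
PSO: 6 outcomes — {01, 02, 11, 12, 21, 22}
target 11 ∈ {PSO}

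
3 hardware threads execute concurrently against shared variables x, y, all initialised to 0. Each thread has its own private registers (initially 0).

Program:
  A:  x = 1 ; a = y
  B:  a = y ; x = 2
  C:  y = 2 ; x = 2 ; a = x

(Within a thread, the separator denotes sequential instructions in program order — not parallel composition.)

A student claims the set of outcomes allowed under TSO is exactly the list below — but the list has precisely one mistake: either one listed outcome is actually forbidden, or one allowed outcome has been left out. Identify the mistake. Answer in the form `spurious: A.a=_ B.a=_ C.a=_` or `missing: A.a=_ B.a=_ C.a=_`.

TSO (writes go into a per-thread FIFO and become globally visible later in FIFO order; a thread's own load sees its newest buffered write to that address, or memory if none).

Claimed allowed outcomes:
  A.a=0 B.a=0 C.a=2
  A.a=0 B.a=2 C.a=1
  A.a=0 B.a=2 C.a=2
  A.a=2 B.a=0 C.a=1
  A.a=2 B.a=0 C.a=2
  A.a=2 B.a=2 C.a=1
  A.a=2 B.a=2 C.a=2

missing: A.a=0 B.a=0 C.a=1

outcome vector order: (A.a,B.a,C.a)
TSO: 8 outcomes — {(0,0,1); (0,0,2); (0,2,1); (0,2,2); (2,0,1); (2,0,2); (2,2,1); (2,2,2)}
TSO∖claimed = {(0,0,1)}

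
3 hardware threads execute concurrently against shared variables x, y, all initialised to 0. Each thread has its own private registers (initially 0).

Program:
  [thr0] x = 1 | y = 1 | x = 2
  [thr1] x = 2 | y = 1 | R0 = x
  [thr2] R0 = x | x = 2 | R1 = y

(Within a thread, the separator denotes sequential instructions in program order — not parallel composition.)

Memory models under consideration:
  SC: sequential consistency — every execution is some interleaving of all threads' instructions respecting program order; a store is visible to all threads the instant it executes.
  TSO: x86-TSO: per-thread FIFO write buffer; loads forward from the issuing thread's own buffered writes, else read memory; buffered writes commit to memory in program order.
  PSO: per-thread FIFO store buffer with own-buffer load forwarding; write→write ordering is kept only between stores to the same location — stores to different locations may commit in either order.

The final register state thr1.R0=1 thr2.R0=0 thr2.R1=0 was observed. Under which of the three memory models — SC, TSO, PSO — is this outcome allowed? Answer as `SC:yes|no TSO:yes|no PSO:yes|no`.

outcome vector order: (thr1.R0,thr2.R0,thr2.R1)
[SC] allowed = {1/0/0, 1/0/1, 1/1/1, 1/2/0, 1/2/1, 2/0/0, 2/0/1, 2/1/0, 2/1/1, 2/2/0, 2/2/1}
[TSO] allowed = {1/0/0, 1/0/1, 1/1/0, 1/1/1, 1/2/0, 1/2/1, 2/0/0, 2/0/1, 2/1/0, 2/1/1, 2/2/0, 2/2/1}
[PSO] allowed = {1/0/0, 1/0/1, 1/1/0, 1/1/1, 1/2/0, 1/2/1, 2/0/0, 2/0/1, 2/1/0, 2/1/1, 2/2/0, 2/2/1}
target 1/0/0 ∈ {SC,TSO,PSO}

SC:yes TSO:yes PSO:yes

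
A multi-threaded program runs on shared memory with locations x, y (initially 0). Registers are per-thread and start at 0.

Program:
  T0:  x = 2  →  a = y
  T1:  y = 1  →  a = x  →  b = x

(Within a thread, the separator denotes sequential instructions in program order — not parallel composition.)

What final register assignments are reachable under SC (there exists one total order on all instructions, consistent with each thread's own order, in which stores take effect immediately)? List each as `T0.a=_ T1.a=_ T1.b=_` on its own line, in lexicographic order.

T0.a=0 T1.a=2 T1.b=2
T0.a=1 T1.a=0 T1.b=0
T0.a=1 T1.a=0 T1.b=2
T0.a=1 T1.a=2 T1.b=2

outcome vector order: (T0.a,T1.a,T1.b)
|SC outcomes| = 4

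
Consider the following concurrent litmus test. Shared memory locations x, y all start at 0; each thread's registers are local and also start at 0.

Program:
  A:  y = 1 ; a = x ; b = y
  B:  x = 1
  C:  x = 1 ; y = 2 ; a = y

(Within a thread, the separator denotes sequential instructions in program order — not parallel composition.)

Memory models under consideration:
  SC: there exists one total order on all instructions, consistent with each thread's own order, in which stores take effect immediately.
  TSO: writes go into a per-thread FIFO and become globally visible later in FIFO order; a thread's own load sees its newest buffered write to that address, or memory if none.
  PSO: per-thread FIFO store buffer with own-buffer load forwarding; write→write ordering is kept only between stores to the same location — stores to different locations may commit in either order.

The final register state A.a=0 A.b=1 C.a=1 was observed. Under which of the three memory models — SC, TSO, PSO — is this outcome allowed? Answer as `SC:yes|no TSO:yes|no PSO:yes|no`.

outcome vector order: (A.a,A.b,C.a)
SC (5): 012 022 111 112 122
TSO (6): 011 012 022 111 112 122
PSO (6): 011 012 022 111 112 122
target 011 ∈ {TSO,PSO}

SC:no TSO:yes PSO:yes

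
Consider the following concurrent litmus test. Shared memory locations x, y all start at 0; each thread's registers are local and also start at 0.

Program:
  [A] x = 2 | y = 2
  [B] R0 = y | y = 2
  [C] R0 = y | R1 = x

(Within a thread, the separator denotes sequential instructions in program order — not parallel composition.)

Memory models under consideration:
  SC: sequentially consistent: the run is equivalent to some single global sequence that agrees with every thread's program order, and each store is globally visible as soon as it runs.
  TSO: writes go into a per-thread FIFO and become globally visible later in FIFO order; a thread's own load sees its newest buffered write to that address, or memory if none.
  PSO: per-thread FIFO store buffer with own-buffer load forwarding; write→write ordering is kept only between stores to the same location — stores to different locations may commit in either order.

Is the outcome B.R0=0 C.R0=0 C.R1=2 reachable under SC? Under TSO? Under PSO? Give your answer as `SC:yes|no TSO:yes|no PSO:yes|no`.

SC:yes TSO:yes PSO:yes

outcome vector order: (B.R0,C.R0,C.R1)
[SC] allowed = {(0,0,0); (0,0,2); (0,2,0); (0,2,2); (2,0,0); (2,0,2); (2,2,2)}
[TSO] allowed = {(0,0,0); (0,0,2); (0,2,0); (0,2,2); (2,0,0); (2,0,2); (2,2,2)}
[PSO] allowed = {(0,0,0); (0,0,2); (0,2,0); (0,2,2); (2,0,0); (2,0,2); (2,2,0); (2,2,2)}
target (0,0,2) ∈ {SC,TSO,PSO}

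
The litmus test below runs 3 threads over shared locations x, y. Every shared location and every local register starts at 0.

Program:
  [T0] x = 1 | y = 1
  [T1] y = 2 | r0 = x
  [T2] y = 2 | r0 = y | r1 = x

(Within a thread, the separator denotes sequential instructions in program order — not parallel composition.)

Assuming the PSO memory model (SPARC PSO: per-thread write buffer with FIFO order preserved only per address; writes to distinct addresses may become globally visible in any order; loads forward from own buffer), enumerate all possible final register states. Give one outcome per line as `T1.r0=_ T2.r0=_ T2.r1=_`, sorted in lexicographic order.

outcome vector order: (T1.r0,T2.r0,T2.r1)
|PSO outcomes| = 8

T1.r0=0 T2.r0=1 T2.r1=0
T1.r0=0 T2.r0=1 T2.r1=1
T1.r0=0 T2.r0=2 T2.r1=0
T1.r0=0 T2.r0=2 T2.r1=1
T1.r0=1 T2.r0=1 T2.r1=0
T1.r0=1 T2.r0=1 T2.r1=1
T1.r0=1 T2.r0=2 T2.r1=0
T1.r0=1 T2.r0=2 T2.r1=1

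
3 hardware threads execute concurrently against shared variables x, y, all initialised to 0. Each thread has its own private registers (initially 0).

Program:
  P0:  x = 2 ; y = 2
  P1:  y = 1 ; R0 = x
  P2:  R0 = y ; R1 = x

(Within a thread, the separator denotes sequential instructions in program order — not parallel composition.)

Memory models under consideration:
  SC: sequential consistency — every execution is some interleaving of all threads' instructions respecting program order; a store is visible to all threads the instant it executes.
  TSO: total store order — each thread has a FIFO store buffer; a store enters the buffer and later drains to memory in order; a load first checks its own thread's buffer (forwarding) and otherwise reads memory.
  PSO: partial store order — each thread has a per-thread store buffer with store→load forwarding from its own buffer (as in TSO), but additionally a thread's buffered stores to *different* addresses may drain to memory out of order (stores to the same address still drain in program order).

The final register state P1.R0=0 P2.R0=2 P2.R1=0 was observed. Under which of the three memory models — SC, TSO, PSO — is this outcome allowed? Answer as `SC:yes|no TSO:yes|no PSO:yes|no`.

outcome vector order: (P1.R0,P2.R0,P2.R1)
[SC] allowed = {000, 002, 010, 012, 022, 200, 202, 210, 212, 222}
[TSO] allowed = {000, 002, 010, 012, 022, 200, 202, 210, 212, 222}
[PSO] allowed = {000, 002, 010, 012, 020, 022, 200, 202, 210, 212, 220, 222}
target 020 ∈ {PSO}

SC:no TSO:no PSO:yes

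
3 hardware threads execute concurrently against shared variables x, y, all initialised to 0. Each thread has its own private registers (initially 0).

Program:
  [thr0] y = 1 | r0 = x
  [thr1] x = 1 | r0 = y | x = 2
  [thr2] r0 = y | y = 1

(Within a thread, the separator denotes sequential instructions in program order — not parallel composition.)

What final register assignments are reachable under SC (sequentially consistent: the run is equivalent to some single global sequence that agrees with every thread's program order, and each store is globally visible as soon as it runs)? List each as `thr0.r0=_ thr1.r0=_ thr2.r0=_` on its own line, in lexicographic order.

outcome vector order: (thr0.r0,thr1.r0,thr2.r0)
|SC outcomes| = 10

thr0.r0=0 thr1.r0=1 thr2.r0=0
thr0.r0=0 thr1.r0=1 thr2.r0=1
thr0.r0=1 thr1.r0=0 thr2.r0=0
thr0.r0=1 thr1.r0=0 thr2.r0=1
thr0.r0=1 thr1.r0=1 thr2.r0=0
thr0.r0=1 thr1.r0=1 thr2.r0=1
thr0.r0=2 thr1.r0=0 thr2.r0=0
thr0.r0=2 thr1.r0=0 thr2.r0=1
thr0.r0=2 thr1.r0=1 thr2.r0=0
thr0.r0=2 thr1.r0=1 thr2.r0=1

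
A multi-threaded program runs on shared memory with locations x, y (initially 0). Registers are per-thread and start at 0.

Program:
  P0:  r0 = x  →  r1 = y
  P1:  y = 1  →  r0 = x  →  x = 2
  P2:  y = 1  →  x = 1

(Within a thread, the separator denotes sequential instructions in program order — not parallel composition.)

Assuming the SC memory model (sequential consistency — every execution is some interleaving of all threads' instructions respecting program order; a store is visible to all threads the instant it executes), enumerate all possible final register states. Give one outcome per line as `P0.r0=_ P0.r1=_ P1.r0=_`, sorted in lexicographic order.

P0.r0=0 P0.r1=0 P1.r0=0
P0.r0=0 P0.r1=0 P1.r0=1
P0.r0=0 P0.r1=1 P1.r0=0
P0.r0=0 P0.r1=1 P1.r0=1
P0.r0=1 P0.r1=1 P1.r0=0
P0.r0=1 P0.r1=1 P1.r0=1
P0.r0=2 P0.r1=1 P1.r0=0
P0.r0=2 P0.r1=1 P1.r0=1

outcome vector order: (P0.r0,P0.r1,P1.r0)
|SC outcomes| = 8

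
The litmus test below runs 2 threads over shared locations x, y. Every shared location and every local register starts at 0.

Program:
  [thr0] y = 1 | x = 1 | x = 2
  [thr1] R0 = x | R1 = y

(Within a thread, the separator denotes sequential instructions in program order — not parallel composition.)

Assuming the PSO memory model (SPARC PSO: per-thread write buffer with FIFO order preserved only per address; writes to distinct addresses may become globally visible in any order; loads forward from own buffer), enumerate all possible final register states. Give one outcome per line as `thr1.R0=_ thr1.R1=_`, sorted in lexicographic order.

outcome vector order: (thr1.R0,thr1.R1)
|PSO outcomes| = 6

thr1.R0=0 thr1.R1=0
thr1.R0=0 thr1.R1=1
thr1.R0=1 thr1.R1=0
thr1.R0=1 thr1.R1=1
thr1.R0=2 thr1.R1=0
thr1.R0=2 thr1.R1=1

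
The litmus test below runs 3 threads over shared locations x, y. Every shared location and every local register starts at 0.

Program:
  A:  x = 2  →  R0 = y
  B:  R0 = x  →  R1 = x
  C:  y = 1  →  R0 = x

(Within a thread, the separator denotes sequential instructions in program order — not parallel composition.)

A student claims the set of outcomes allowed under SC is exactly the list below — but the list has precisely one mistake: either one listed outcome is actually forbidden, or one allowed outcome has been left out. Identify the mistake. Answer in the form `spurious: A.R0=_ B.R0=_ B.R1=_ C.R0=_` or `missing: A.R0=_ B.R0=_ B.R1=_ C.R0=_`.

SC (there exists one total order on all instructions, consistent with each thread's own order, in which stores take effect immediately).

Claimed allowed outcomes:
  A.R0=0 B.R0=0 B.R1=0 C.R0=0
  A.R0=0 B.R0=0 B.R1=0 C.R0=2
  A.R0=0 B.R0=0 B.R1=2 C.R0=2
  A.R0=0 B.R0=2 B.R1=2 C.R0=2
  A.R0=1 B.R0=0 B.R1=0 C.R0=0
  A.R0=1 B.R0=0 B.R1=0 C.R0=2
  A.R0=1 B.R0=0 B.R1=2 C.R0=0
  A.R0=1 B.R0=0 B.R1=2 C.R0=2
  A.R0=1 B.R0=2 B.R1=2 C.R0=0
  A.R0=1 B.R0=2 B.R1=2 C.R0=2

outcome vector order: (A.R0,B.R0,B.R1,C.R0)
under SC → 0/0/0/2; 0/0/2/2; 0/2/2/2; 1/0/0/0; 1/0/0/2; 1/0/2/0; 1/0/2/2; 1/2/2/0; 1/2/2/2
claimed∖SC = {0/0/0/0}

spurious: A.R0=0 B.R0=0 B.R1=0 C.R0=0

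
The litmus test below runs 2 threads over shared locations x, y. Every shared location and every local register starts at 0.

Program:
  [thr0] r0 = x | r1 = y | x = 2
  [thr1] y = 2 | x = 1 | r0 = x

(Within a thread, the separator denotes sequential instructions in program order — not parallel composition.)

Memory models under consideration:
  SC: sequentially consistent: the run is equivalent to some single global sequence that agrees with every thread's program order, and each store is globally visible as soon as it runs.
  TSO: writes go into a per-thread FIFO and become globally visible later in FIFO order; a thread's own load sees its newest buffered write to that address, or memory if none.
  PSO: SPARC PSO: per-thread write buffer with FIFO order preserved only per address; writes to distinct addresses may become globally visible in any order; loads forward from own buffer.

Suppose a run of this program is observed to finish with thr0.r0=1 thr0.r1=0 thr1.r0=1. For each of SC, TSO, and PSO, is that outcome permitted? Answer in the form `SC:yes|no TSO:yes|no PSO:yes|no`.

SC:no TSO:no PSO:yes

outcome vector order: (thr0.r0,thr0.r1,thr1.r0)
SC (6): <0 0 1>, <0 0 2>, <0 2 1>, <0 2 2>, <1 2 1>, <1 2 2>
TSO (6): <0 0 1>, <0 0 2>, <0 2 1>, <0 2 2>, <1 2 1>, <1 2 2>
PSO (8): <0 0 1>, <0 0 2>, <0 2 1>, <0 2 2>, <1 0 1>, <1 0 2>, <1 2 1>, <1 2 2>
target <1 0 1> ∈ {PSO}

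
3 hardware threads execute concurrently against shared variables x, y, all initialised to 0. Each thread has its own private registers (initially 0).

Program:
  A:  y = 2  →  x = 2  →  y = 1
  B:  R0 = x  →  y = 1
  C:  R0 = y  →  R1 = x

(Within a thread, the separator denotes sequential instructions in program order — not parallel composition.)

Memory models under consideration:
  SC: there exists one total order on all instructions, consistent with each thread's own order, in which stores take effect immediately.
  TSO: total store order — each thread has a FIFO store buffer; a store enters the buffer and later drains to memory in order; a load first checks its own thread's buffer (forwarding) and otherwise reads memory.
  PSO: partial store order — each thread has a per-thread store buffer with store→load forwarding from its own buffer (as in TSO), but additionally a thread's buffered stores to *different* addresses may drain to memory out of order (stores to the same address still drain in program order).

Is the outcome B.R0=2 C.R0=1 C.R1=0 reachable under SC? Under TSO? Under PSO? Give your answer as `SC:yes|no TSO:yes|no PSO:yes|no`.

outcome vector order: (B.R0,C.R0,C.R1)
[SC] allowed = {(0,0,0) (0,0,2) (0,1,0) (0,1,2) (0,2,0) (0,2,2) (2,0,0) (2,0,2) (2,1,2) (2,2,0) (2,2,2)}
[TSO] allowed = {(0,0,0) (0,0,2) (0,1,0) (0,1,2) (0,2,0) (0,2,2) (2,0,0) (2,0,2) (2,1,2) (2,2,0) (2,2,2)}
[PSO] allowed = {(0,0,0) (0,0,2) (0,1,0) (0,1,2) (0,2,0) (0,2,2) (2,0,0) (2,0,2) (2,1,0) (2,1,2) (2,2,0) (2,2,2)}
target (2,1,0) ∈ {PSO}

SC:no TSO:no PSO:yes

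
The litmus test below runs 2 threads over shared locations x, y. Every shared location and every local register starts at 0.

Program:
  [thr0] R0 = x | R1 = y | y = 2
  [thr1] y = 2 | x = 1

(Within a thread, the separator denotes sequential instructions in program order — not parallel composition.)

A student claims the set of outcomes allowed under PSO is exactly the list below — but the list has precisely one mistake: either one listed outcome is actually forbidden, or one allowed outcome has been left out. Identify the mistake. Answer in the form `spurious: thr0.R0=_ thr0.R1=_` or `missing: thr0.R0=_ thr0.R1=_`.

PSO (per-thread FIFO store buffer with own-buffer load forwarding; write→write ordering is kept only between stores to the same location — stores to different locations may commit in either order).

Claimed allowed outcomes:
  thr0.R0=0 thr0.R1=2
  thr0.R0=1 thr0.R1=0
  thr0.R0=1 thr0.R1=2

outcome vector order: (thr0.R0,thr0.R1)
PSO (4): (0,0) (0,2) (1,0) (1,2)
PSO∖claimed = {(0,0)}

missing: thr0.R0=0 thr0.R1=0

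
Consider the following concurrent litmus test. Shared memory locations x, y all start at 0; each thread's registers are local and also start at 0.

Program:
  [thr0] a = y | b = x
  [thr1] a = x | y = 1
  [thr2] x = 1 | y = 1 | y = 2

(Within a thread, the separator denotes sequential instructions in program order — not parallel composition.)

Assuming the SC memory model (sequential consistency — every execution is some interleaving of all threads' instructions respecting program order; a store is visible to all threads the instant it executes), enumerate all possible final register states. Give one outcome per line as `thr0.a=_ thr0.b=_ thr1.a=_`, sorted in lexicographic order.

thr0.a=0 thr0.b=0 thr1.a=0
thr0.a=0 thr0.b=0 thr1.a=1
thr0.a=0 thr0.b=1 thr1.a=0
thr0.a=0 thr0.b=1 thr1.a=1
thr0.a=1 thr0.b=0 thr1.a=0
thr0.a=1 thr0.b=1 thr1.a=0
thr0.a=1 thr0.b=1 thr1.a=1
thr0.a=2 thr0.b=1 thr1.a=0
thr0.a=2 thr0.b=1 thr1.a=1

outcome vector order: (thr0.a,thr0.b,thr1.a)
|SC outcomes| = 9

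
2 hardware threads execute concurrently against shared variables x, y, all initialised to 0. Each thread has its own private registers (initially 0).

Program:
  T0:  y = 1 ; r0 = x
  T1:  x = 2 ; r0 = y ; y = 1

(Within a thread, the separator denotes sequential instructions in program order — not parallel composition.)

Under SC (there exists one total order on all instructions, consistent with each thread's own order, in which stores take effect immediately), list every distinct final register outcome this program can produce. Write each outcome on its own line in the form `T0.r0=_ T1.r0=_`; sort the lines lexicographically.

T0.r0=0 T1.r0=1
T0.r0=2 T1.r0=0
T0.r0=2 T1.r0=1

outcome vector order: (T0.r0,T1.r0)
|SC outcomes| = 3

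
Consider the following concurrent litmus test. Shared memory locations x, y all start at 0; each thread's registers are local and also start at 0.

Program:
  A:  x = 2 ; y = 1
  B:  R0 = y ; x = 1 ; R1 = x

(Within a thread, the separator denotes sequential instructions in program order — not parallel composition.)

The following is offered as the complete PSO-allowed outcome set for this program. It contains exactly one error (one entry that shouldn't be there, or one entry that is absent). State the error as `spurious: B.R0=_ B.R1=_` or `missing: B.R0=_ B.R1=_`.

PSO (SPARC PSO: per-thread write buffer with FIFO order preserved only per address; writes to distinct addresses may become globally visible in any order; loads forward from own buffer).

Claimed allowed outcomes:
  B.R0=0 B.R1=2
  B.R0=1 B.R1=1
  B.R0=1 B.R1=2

outcome vector order: (B.R0,B.R1)
[PSO] allowed = {(0,1); (0,2); (1,1); (1,2)}
PSO∖claimed = {(0,1)}

missing: B.R0=0 B.R1=1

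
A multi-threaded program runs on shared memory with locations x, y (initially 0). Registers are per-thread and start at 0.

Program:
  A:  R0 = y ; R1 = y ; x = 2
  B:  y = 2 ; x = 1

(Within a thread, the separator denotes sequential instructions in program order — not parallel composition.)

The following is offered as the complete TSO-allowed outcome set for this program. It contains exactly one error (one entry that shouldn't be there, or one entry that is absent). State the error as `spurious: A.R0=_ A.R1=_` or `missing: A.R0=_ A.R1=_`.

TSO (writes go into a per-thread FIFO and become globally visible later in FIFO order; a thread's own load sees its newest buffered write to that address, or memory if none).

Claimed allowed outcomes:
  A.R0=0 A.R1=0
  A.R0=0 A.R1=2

outcome vector order: (A.R0,A.R1)
TSO (3): <0 0> <0 2> <2 2>
TSO∖claimed = {<2 2>}

missing: A.R0=2 A.R1=2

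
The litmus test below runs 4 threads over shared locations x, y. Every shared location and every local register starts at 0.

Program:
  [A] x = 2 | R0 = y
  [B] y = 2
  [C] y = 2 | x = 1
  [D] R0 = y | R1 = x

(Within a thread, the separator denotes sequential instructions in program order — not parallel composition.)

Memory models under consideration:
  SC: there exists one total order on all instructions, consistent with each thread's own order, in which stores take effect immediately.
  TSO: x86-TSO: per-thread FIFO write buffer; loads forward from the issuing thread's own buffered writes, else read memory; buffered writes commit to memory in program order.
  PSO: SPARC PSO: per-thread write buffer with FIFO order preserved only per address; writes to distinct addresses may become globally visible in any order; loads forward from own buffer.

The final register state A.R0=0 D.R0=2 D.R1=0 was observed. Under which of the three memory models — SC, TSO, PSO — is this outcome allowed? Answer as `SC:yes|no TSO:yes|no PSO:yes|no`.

SC:no TSO:yes PSO:yes

outcome vector order: (A.R0,D.R0,D.R1)
under SC → <0 0 0>, <0 0 1>, <0 0 2>, <0 2 1>, <0 2 2>, <2 0 0>, <2 0 1>, <2 0 2>, <2 2 0>, <2 2 1>, <2 2 2>
under TSO → <0 0 0>, <0 0 1>, <0 0 2>, <0 2 0>, <0 2 1>, <0 2 2>, <2 0 0>, <2 0 1>, <2 0 2>, <2 2 0>, <2 2 1>, <2 2 2>
under PSO → <0 0 0>, <0 0 1>, <0 0 2>, <0 2 0>, <0 2 1>, <0 2 2>, <2 0 0>, <2 0 1>, <2 0 2>, <2 2 0>, <2 2 1>, <2 2 2>
target <0 2 0> ∈ {TSO,PSO}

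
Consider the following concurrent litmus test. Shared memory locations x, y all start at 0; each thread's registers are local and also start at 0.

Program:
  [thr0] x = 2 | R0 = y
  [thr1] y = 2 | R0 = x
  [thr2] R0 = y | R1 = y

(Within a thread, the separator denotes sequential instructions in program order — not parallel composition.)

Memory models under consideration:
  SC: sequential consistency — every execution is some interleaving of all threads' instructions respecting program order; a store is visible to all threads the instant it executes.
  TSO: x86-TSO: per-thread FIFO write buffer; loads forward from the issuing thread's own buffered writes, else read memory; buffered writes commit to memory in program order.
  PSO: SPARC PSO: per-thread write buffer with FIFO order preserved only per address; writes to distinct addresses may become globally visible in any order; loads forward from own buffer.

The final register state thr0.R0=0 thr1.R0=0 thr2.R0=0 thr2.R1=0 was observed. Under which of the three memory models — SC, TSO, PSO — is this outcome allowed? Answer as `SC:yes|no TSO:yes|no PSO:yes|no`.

outcome vector order: (thr0.R0,thr1.R0,thr2.R0,thr2.R1)
[SC] allowed = {0/2/0/0; 0/2/0/2; 0/2/2/2; 2/0/0/0; 2/0/0/2; 2/0/2/2; 2/2/0/0; 2/2/0/2; 2/2/2/2}
[TSO] allowed = {0/0/0/0; 0/0/0/2; 0/0/2/2; 0/2/0/0; 0/2/0/2; 0/2/2/2; 2/0/0/0; 2/0/0/2; 2/0/2/2; 2/2/0/0; 2/2/0/2; 2/2/2/2}
[PSO] allowed = {0/0/0/0; 0/0/0/2; 0/0/2/2; 0/2/0/0; 0/2/0/2; 0/2/2/2; 2/0/0/0; 2/0/0/2; 2/0/2/2; 2/2/0/0; 2/2/0/2; 2/2/2/2}
target 0/0/0/0 ∈ {TSO,PSO}

SC:no TSO:yes PSO:yes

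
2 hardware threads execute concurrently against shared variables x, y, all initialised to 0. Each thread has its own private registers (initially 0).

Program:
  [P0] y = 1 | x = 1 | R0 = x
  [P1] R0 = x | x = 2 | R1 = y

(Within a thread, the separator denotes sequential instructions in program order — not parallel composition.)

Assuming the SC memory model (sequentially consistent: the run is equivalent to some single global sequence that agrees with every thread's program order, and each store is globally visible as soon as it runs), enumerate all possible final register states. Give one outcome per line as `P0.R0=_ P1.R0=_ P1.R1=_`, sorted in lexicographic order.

P0.R0=1 P1.R0=0 P1.R1=0
P0.R0=1 P1.R0=0 P1.R1=1
P0.R0=1 P1.R0=1 P1.R1=1
P0.R0=2 P1.R0=0 P1.R1=1
P0.R0=2 P1.R0=1 P1.R1=1

outcome vector order: (P0.R0,P1.R0,P1.R1)
|SC outcomes| = 5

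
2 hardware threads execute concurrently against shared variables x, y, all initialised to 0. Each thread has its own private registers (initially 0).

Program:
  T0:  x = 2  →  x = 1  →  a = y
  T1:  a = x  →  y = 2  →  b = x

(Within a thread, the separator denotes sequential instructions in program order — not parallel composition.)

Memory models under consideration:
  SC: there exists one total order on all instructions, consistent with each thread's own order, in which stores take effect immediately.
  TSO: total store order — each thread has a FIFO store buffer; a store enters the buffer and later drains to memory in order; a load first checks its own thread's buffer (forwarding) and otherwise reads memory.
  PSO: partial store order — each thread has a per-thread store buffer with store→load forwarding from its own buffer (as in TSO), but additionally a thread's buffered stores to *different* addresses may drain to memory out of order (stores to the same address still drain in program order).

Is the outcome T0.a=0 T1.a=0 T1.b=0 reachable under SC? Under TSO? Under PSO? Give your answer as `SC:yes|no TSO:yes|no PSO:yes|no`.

SC:no TSO:yes PSO:yes

outcome vector order: (T0.a,T1.a,T1.b)
SC (9): 001 011 021 200 201 202 211 221 222
TSO (12): 000 001 002 011 021 022 200 201 202 211 221 222
PSO (12): 000 001 002 011 021 022 200 201 202 211 221 222
target 000 ∈ {TSO,PSO}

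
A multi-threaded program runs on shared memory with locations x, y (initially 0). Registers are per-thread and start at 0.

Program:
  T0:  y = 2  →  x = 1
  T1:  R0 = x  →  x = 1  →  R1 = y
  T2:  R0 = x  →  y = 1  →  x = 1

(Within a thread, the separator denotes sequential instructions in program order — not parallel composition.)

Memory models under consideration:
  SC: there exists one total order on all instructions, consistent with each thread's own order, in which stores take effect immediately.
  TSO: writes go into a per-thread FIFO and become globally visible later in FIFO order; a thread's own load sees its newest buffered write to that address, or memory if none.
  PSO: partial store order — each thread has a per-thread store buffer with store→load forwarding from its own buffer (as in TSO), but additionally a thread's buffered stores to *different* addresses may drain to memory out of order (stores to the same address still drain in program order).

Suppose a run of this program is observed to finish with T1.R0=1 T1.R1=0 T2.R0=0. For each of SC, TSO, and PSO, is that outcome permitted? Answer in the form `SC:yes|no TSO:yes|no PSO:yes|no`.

outcome vector order: (T1.R0,T1.R1,T2.R0)
under SC → 000 001 010 011 020 021 110 111 120 121
under TSO → 000 001 010 011 020 021 110 111 120 121
under PSO → 000 001 010 011 020 021 100 101 110 111 120 121
target 100 ∈ {PSO}

SC:no TSO:no PSO:yes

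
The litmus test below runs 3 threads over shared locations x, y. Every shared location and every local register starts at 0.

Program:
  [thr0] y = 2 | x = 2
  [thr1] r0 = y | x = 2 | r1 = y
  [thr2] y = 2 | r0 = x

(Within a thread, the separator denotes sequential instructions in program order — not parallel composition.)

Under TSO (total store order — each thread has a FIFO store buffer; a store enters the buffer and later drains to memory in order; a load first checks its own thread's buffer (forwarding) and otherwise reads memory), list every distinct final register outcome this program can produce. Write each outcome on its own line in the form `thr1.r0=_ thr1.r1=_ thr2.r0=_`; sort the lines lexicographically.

outcome vector order: (thr1.r0,thr1.r1,thr2.r0)
|TSO outcomes| = 6

thr1.r0=0 thr1.r1=0 thr2.r0=0
thr1.r0=0 thr1.r1=0 thr2.r0=2
thr1.r0=0 thr1.r1=2 thr2.r0=0
thr1.r0=0 thr1.r1=2 thr2.r0=2
thr1.r0=2 thr1.r1=2 thr2.r0=0
thr1.r0=2 thr1.r1=2 thr2.r0=2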